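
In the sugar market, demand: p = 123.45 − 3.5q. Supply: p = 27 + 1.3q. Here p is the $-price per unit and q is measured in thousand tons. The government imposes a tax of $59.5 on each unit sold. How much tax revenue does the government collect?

Competitive equilibrium: 123.45 − 3.5q = 27 + 1.3q → q* = 20.0938, p* = 53.1219.
With the tax, the buyer price exceeds the seller price by 59.5: (123.45 − 3.5q) − (27 + 1.3q) = 59.5 → q' = 7.6979.
Tax revenue = 59.5 × 7.6979 = $458.03 thousand.

$458.03 thousand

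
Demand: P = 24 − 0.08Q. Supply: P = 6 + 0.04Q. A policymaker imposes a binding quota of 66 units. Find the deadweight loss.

423.36

Competitive equilibrium: 24 − 0.08Q = 6 + 0.04Q → Q* = 150, P* = 12.
At Q = 66: demand price = 24 − 0.08·66 = 18.72; supply price = 6 + 0.04·66 = 8.64.
ΔQ = 150 − 66 = 84; wedge = 18.72 − 8.64 = 10.08.
Deadweight loss = ½ × 84 × 10.08 = 423.36.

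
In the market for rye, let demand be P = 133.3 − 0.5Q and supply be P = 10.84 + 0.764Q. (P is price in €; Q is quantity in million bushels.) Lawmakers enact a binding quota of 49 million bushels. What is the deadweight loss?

Competitive equilibrium: 133.3 − 0.5Q = 10.84 + 0.764Q → Q* = 96.8829, P* = 84.8585.
At Q = 49: demand price = 133.3 − 0.5·49 = 108.8; supply price = 10.84 + 0.764·49 = 48.276.
ΔQ = 96.8829 − 49 = 47.8829; wedge = 108.8 − 48.276 = 60.524.
Welfare loss = ½ × 47.8829 × 60.524 = €1449.03 million.

€1449.03 million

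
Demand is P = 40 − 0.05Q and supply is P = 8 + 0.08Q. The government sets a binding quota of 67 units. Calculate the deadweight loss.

2086.25

Competitive equilibrium: 40 − 0.05Q = 8 + 0.08Q → Q* = 246.1538, P* = 27.6923.
At Q = 67: demand price = 40 − 0.05·67 = 36.65; supply price = 8 + 0.08·67 = 13.36.
ΔQ = 246.1538 − 67 = 179.1538; wedge = 36.65 − 13.36 = 23.29.
The triangle = ½ × 179.1538 × 23.29 = 2086.25.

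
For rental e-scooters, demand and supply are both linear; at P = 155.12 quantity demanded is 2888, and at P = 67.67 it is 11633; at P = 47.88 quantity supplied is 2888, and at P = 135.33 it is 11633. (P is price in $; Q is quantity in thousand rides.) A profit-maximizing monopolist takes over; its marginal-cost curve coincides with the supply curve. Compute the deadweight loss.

Demand slope = (67.67 − 155.12)/(11633 − 2888) = −0.01, so P = 184 − 0.01Q.
Supply slope = (135.33 − 47.88)/(11633 − 2888) = 0.01, so P = 19 + 0.01Q.
Competitive equilibrium: 184 − 0.01Q = 19 + 0.01Q → Q* = 8250, P* = 101.5.
Marginal revenue: MR = 184 − 0.02Q. Set MR = MC: 184 − 0.02Q = 19 + 0.01Q → Q_m = 5500.
Price P_m = 184 − 0.01·5500 = 129; MC(Q_m) = 19 + 0.01·5500 = 74.
Competitive Q* = 8250, so ΔQ = 2750; wedge = 129 − 74 = 55.
Welfare loss = ½ × 2750 × 55 = $75625 thousand.

$75625 thousand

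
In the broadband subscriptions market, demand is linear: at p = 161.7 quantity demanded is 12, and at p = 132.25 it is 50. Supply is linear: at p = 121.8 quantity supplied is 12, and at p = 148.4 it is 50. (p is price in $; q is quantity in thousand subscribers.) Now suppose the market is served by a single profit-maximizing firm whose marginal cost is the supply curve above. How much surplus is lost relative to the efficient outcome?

$133.43 thousand

Demand slope = (132.25 − 161.7)/(50 − 12) = −0.775, so p = 171 − 0.775q.
Supply slope = (148.4 − 121.8)/(50 − 12) = 0.7, so p = 113.4 + 0.7q.
Competitive equilibrium: 171 − 0.775q = 113.4 + 0.7q → q* = 39.0508, p* = 140.7356.
Marginal revenue: MR = 171 − 1.55q. Set MR = MC: 171 − 1.55q = 113.4 + 0.7q → q_m = 25.6.
Price p_m = 171 − 0.775·25.6 = 151.16; MC(q_m) = 113.4 + 0.7·25.6 = 131.32.
Competitive q* = 39.0508, so Δq = 13.4508; wedge = 151.16 − 131.32 = 19.84.
Deadweight loss = ½ × 13.4508 × 19.84 = $133.43 thousand.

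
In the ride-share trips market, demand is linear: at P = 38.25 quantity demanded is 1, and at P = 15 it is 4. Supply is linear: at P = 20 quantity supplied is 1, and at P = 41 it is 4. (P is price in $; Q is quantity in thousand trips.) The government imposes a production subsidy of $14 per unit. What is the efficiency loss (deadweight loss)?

Demand slope = (15 − 38.25)/(4 − 1) = −7.75, so P = 46 − 7.75Q.
Supply slope = (41 − 20)/(4 − 1) = 7, so P = 13 + 7Q.
Competitive equilibrium: 46 − 7.75Q = 13 + 7Q → Q* = 2.2373, P* = 28.661.
The subsidy lowers effective supply by 14: P = 7Q − 1.
New quantity: 46 − 7.75Q = 7Q − 1 → Q' = 3.1864.
Overproduction ΔQ = 3.1864 − 2.2373 = 0.9491; wedge = subsidy = 14.
DWL = ½ × 0.9491 × 14 = $6.64 thousand.

$6.64 thousand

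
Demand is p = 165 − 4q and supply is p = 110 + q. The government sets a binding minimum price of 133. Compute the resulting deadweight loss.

22.50

Competitive equilibrium: 165 − 4q = 110 + q → q* = 11, p* = 121.
At the floor p = 133, quantity demanded = (165 − 133)/4 = 8.
Sellers' marginal cost at q' = 8: 110 + 1·8 = 118.
Δq = 11 − 8 = 3; wedge = 133 − 118 = 15.
DWL = ½ × 3 × 15 = 22.50.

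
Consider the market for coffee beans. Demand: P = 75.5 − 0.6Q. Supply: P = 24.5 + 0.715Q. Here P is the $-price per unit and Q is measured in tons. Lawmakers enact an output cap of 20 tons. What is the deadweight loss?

$231.97

Competitive equilibrium: 75.5 − 0.6Q = 24.5 + 0.715Q → Q* = 38.7833, P* = 52.23.
At Q = 20: demand price = 75.5 − 0.6·20 = 63.5; supply price = 24.5 + 0.715·20 = 38.8.
ΔQ = 38.7833 − 20 = 18.7833; wedge = 63.5 − 38.8 = 24.7.
The triangle = ½ × 18.7833 × 24.7 = $231.97.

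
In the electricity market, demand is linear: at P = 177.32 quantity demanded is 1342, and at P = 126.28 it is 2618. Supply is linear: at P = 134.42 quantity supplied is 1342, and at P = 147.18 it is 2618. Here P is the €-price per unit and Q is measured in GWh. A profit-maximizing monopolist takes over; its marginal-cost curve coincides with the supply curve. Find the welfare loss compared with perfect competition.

€23901.23

Demand slope = (126.28 − 177.32)/(2618 − 1342) = −0.04, so P = 231 − 0.04Q.
Supply slope = (147.18 − 134.42)/(2618 − 1342) = 0.01, so P = 121 + 0.01Q.
Competitive equilibrium: 231 − 0.04Q = 121 + 0.01Q → Q* = 2200, P* = 143.
Marginal revenue: MR = 231 − 0.08Q. Set MR = MC: 231 − 0.08Q = 121 + 0.01Q → Q_m = 1222.222222.
Price P_m = 231 − 0.04·1222.222222 = 182.111111; MC(Q_m) = 121 + 0.01·1222.222222 = 133.222222.
Competitive Q* = 2200, so ΔQ = 977.777778; wedge = 182.111111 − 133.222222 = 48.888889.
DWL = ½ × 977.777778 × 48.888889 = €23901.23.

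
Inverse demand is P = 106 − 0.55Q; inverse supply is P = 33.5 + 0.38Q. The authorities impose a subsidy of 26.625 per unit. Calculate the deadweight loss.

Competitive equilibrium: 106 − 0.55Q = 33.5 + 0.38Q → Q* = 77.957, P* = 63.1237.
The subsidy lowers effective supply by 26.625: P = 6.875 + 0.38Q.
New quantity: 106 − 0.55Q = 6.875 + 0.38Q → Q' = 106.586.
Overproduction ΔQ = 106.586 − 77.957 = 28.629; wedge = subsidy = 26.625.
Welfare loss = ½ × 28.629 × 26.625 = 381.12.

381.12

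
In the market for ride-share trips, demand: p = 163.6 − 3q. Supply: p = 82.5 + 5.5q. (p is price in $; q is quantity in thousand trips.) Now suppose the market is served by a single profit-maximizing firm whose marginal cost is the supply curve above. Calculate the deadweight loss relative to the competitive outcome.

$26.33 thousand

Competitive equilibrium: 163.6 − 3q = 82.5 + 5.5q → q* = 9.5412, p* = 134.9765.
Marginal revenue: MR = 163.6 − 6q. Set MR = MC: 163.6 − 6q = 82.5 + 5.5q → q_m = 7.0522.
Price p_m = 163.6 − 3·7.0522 = 142.4434; MC(q_m) = 82.5 + 5.5·7.0522 = 121.2871.
Competitive q* = 9.5412, so Δq = 2.489; wedge = 142.4434 − 121.2871 = 21.1563.
DWL = ½ × 2.489 × 21.1563 = $26.33 thousand.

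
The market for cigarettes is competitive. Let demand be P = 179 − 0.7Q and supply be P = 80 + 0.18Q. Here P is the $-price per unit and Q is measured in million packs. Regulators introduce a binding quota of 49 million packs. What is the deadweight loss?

Competitive equilibrium: 179 − 0.7Q = 80 + 0.18Q → Q* = 112.5, P* = 100.25.
At Q = 49: demand price = 179 − 0.7·49 = 144.7; supply price = 80 + 0.18·49 = 88.82.
ΔQ = 112.5 − 49 = 63.5; wedge = 144.7 − 88.82 = 55.88.
Welfare loss = ½ × 63.5 × 55.88 = $1774.19 million.

$1774.19 million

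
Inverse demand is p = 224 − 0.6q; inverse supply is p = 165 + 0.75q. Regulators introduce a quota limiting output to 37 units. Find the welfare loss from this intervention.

Competitive equilibrium: 224 − 0.6q = 165 + 0.75q → q* = 43.7037, p* = 197.7778.
At q = 37: demand price = 224 − 0.6·37 = 201.8; supply price = 165 + 0.75·37 = 192.75.
Δq = 43.7037 − 37 = 6.7037; wedge = 201.8 − 192.75 = 9.05.
The triangle = ½ × 6.7037 × 9.05 = 30.33.

30.33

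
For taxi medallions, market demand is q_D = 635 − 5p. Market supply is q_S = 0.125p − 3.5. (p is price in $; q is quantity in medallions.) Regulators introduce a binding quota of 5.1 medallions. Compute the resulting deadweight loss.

$199.36

In inverse form: demand p = 127 − 0.2q, supply p = 28 + 8q.
Competitive equilibrium: 127 − 0.2q = 28 + 8q → q* = 12.0732, p* = 124.5854.
At q = 5.1: demand price = 127 − 0.2·5.1 = 125.98; supply price = 28 + 8·5.1 = 68.8.
Δq = 12.0732 − 5.1 = 6.9732; wedge = 125.98 − 68.8 = 57.18.
DWL = ½ × 6.9732 × 57.18 = $199.36.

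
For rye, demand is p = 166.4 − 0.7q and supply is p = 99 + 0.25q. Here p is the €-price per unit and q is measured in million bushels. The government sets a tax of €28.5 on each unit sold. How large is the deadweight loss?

€427.50 million

Competitive equilibrium: 166.4 − 0.7q = 99 + 0.25q → q* = 70.9474, p* = 116.7368.
With the tax, the buyer price exceeds the seller price by 28.5: (166.4 − 0.7q) − (99 + 0.25q) = 28.5 → q' = 40.9474.
Δq = 70.9474 − 40.9474 = 30; the wedge equals the tax, 28.5.
The triangle = ½ × 30 × 28.5 = €427.50 million.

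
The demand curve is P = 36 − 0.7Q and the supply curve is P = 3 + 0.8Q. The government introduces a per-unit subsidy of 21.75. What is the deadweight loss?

157.69

Competitive equilibrium: 36 − 0.7Q = 3 + 0.8Q → Q* = 22, P* = 20.6.
The subsidy lowers effective supply by 21.75: P = 0.8Q − 18.75.
New quantity: 36 − 0.7Q = 0.8Q − 18.75 → Q' = 36.5.
Overproduction ΔQ = 36.5 − 22 = 14.5; wedge = subsidy = 21.75.
The triangle = ½ × 14.5 × 21.75 = 157.69.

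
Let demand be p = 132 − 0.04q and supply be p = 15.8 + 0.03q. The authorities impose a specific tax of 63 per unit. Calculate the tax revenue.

Competitive equilibrium: 132 − 0.04q = 15.8 + 0.03q → q* = 1660, p* = 65.6.
With the tax, the buyer price exceeds the seller price by 63: (132 − 0.04q) − (15.8 + 0.03q) = 63 → q' = 760.
Tax revenue = 63 × 760 = 47880.

47880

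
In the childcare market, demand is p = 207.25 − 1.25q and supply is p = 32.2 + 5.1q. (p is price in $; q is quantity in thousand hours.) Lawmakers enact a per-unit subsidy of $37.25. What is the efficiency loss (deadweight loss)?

$109.26 thousand

Competitive equilibrium: 207.25 − 1.25q = 32.2 + 5.1q → q* = 27.5669, p* = 172.7913.
The subsidy lowers effective supply by 37.25: p = 5.1q − 5.05.
New quantity: 207.25 − 1.25q = 5.1q − 5.05 → q' = 33.4331.
Overproduction Δq = 33.4331 − 27.5669 = 5.8662; wedge = subsidy = 37.25.
DWL = ½ × 5.8662 × 37.25 = $109.26 thousand.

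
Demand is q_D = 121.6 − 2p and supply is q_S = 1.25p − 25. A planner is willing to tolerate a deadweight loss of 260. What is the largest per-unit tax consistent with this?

In inverse form: demand p = 60.8 − 0.5q, supply p = 20 + 0.8q.
Competitive equilibrium: 60.8 − 0.5q = 20 + 0.8q → q* = 31.3846, p* = 45.1077.
A tax t gives Δq = t/1.3 and wedge t, so DWL = t²/2.6.
t²/2.6 = 260 → t² = 676 → t = 26.

26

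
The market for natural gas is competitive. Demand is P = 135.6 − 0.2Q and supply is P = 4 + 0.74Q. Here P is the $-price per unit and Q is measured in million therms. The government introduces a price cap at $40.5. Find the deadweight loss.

Competitive equilibrium: 135.6 − 0.2Q = 4 + 0.74Q → Q* = 140, P* = 107.6.
At the ceiling P = 40.5, quantity supplied = (40.5 − 4)/0.74 = 49.3243.
Willingness to pay at Q' = 49.3243: 135.6 − 0.2·49.3243 = 125.7351.
ΔQ = 140 − 49.3243 = 90.6757; wedge = 125.7351 − 40.5 = 85.2351.
The triangle = ½ × 90.6757 × 85.2351 = $3864.38 million.

$3864.38 million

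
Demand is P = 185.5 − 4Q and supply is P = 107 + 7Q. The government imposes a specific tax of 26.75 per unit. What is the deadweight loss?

32.53

Competitive equilibrium: 185.5 − 4Q = 107 + 7Q → Q* = 7.1364, P* = 156.9545.
With the tax, the buyer price exceeds the seller price by 26.75: (185.5 − 4Q) − (107 + 7Q) = 26.75 → Q' = 4.7045.
ΔQ = 7.1364 − 4.7045 = 2.4319; the wedge equals the tax, 26.75.
Deadweight loss = ½ × 2.4319 × 26.75 = 32.53.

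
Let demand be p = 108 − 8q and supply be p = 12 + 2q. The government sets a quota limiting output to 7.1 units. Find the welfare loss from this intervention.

31.25

Competitive equilibrium: 108 − 8q = 12 + 2q → q* = 9.6, p* = 31.2.
At q = 7.1: demand price = 108 − 8·7.1 = 51.2; supply price = 12 + 2·7.1 = 26.2.
Δq = 9.6 − 7.1 = 2.5; wedge = 51.2 − 26.2 = 25.
Welfare loss = ½ × 2.5 × 25 = 31.25.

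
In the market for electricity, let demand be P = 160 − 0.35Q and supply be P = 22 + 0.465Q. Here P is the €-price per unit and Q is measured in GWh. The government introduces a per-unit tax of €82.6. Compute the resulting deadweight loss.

Competitive equilibrium: 160 − 0.35Q = 22 + 0.465Q → Q* = 169.3252, P* = 100.7362.
With the tax, the buyer price exceeds the seller price by 82.6: (160 − 0.35Q) − (22 + 0.465Q) = 82.6 → Q' = 67.9755.
ΔQ = 169.3252 − 67.9755 = 101.3497; the wedge equals the tax, 82.6.
Deadweight loss = ½ × 101.3497 × 82.6 = €4185.74.

€4185.74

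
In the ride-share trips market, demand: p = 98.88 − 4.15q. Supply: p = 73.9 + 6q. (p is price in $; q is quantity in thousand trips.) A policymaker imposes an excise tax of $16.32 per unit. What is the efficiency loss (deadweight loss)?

$13.12 thousand

Competitive equilibrium: 98.88 − 4.15q = 73.9 + 6q → q* = 2.4611, p* = 88.6665.
With the tax, the buyer price exceeds the seller price by 16.32: (98.88 − 4.15q) − (73.9 + 6q) = 16.32 → q' = 0.8532.
Δq = 2.4611 − 0.8532 = 1.6079; the wedge equals the tax, 16.32.
Deadweight loss = ½ × 1.6079 × 16.32 = $13.12 thousand.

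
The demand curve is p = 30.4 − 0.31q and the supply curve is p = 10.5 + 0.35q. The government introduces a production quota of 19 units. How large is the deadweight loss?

Competitive equilibrium: 30.4 − 0.31q = 10.5 + 0.35q → q* = 30.1515, p* = 21.053.
At q = 19: demand price = 30.4 − 0.31·19 = 24.51; supply price = 10.5 + 0.35·19 = 17.15.
Δq = 30.1515 − 19 = 11.1515; wedge = 24.51 − 17.15 = 7.36.
Welfare loss = ½ × 11.1515 × 7.36 = 41.04.

41.04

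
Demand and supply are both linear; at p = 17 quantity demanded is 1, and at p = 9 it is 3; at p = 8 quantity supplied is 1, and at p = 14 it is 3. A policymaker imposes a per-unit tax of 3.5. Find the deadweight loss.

Demand slope = (9 − 17)/(3 − 1) = −4, so p = 21 − 4q.
Supply slope = (14 − 8)/(3 − 1) = 3, so p = 5 + 3q.
Competitive equilibrium: 21 − 4q = 5 + 3q → q* = 2.2857, p* = 11.8571.
With the tax, the buyer price exceeds the seller price by 3.5: (21 − 4q) − (5 + 3q) = 3.5 → q' = 1.7857.
Δq = 2.2857 − 1.7857 = 0.5; the wedge equals the tax, 3.5.
DWL = ½ × 0.5 × 3.5 = 0.875.

0.875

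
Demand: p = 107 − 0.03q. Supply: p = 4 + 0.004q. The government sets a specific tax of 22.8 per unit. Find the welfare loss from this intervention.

Competitive equilibrium: 107 − 0.03q = 4 + 0.004q → q* = 3029.4118, p* = 16.1176.
With the tax, the buyer price exceeds the seller price by 22.8: (107 − 0.03q) − (4 + 0.004q) = 22.8 → q' = 2358.8235.
Δq = 3029.4118 − 2358.8235 = 670.5883; the wedge equals the tax, 22.8.
Deadweight loss = ½ × 670.5883 × 22.8 = 7644.71.

7644.71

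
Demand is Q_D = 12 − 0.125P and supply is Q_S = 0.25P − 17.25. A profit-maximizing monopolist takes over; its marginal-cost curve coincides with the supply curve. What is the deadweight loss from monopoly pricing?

In inverse form: demand P = 96 − 8Q, supply P = 69 + 4Q.
Competitive equilibrium: 96 − 8Q = 69 + 4Q → Q* = 2.25, P* = 78.
Marginal revenue: MR = 96 − 16Q. Set MR = MC: 96 − 16Q = 69 + 4Q → Q_m = 1.35.
Price P_m = 96 − 8·1.35 = 85.2; MC(Q_m) = 69 + 4·1.35 = 74.4.
Competitive Q* = 2.25, so ΔQ = 0.9; wedge = 85.2 − 74.4 = 10.8.
DWL = ½ × 0.9 × 10.8 = 4.86.

4.86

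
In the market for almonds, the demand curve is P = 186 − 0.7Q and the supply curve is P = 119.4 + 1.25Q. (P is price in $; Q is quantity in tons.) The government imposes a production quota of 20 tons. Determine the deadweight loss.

Competitive equilibrium: 186 − 0.7Q = 119.4 + 1.25Q → Q* = 34.1538, P* = 162.0923.
At Q = 20: demand price = 186 − 0.7·20 = 172; supply price = 119.4 + 1.25·20 = 144.4.
ΔQ = 34.1538 − 20 = 14.1538; wedge = 172 − 144.4 = 27.6.
Welfare loss = ½ × 14.1538 × 27.6 = $195.32.

$195.32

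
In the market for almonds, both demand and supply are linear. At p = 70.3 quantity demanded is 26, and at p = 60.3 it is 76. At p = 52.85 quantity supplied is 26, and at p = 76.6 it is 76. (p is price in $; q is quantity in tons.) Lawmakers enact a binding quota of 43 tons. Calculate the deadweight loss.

Demand slope = (60.3 − 70.3)/(76 − 26) = −0.2, so p = 75.5 − 0.2q.
Supply slope = (76.6 − 52.85)/(76 − 26) = 0.475, so p = 40.5 + 0.475q.
Competitive equilibrium: 75.5 − 0.2q = 40.5 + 0.475q → q* = 51.85185, p* = 65.12963.
At q = 43: demand price = 75.5 − 0.2·43 = 66.9; supply price = 40.5 + 0.475·43 = 60.925.
Δq = 51.85185 − 43 = 8.85185; wedge = 66.9 − 60.925 = 5.975.
Deadweight loss = ½ × 8.85185 × 5.975 = $26.44.

$26.44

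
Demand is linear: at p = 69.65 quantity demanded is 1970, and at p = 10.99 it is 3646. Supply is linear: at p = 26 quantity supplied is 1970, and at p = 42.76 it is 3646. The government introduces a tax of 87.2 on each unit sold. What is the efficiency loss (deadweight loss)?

84487.11

Demand slope = (10.99 − 69.65)/(3646 − 1970) = −0.035, so p = 138.6 − 0.035q.
Supply slope = (42.76 − 26)/(3646 − 1970) = 0.01, so p = 6.3 + 0.01q.
Competitive equilibrium: 138.6 − 0.035q = 6.3 + 0.01q → q* = 2940, p* = 35.7.
With the tax, the buyer price exceeds the seller price by 87.2: (138.6 − 0.035q) − (6.3 + 0.01q) = 87.2 → q' = 1002.2222.
Δq = 2940 − 1002.2222 = 1937.7778; the wedge equals the tax, 87.2.
The triangle = ½ × 1937.7778 × 87.2 = 84487.11.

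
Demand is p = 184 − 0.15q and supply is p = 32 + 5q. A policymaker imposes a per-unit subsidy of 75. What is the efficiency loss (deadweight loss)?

Competitive equilibrium: 184 − 0.15q = 32 + 5q → q* = 29.5146, p* = 179.5728.
The subsidy lowers effective supply by 75: p = 5q − 43.
New quantity: 184 − 0.15q = 5q − 43 → q' = 44.0777.
Overproduction Δq = 44.0777 − 29.5146 = 14.5631; wedge = subsidy = 75.
Welfare loss = ½ × 14.5631 × 75 = 546.12.

546.12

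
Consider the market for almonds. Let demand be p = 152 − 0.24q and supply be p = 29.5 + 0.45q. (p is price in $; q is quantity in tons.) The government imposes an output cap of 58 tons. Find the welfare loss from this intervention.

$4929.67

Competitive equilibrium: 152 − 0.24q = 29.5 + 0.45q → q* = 177.5362, p* = 109.3913.
At q = 58: demand price = 152 − 0.24·58 = 138.08; supply price = 29.5 + 0.45·58 = 55.6.
Δq = 177.5362 − 58 = 119.5362; wedge = 138.08 − 55.6 = 82.48.
Welfare loss = ½ × 119.5362 × 82.48 = $4929.67.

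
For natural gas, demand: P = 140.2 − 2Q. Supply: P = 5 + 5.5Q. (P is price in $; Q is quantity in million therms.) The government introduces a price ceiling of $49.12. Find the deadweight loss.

Competitive equilibrium: 140.2 − 2Q = 5 + 5.5Q → Q* = 18.02667, P* = 104.14667.
At the ceiling P = 49.12, quantity supplied = (49.12 − 5)/5.5 = 8.02182.
Willingness to pay at Q' = 8.02182: 140.2 − 2·8.02182 = 124.15636.
ΔQ = 18.02667 − 8.02182 = 10.00485; wedge = 124.15636 − 49.12 = 75.03636.
The triangle = ½ × 10.00485 × 75.03636 = $375.36 million.

$375.36 million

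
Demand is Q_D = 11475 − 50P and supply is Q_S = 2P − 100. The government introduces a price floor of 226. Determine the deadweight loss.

7531.01

In inverse form: demand P = 229.5 − 0.02Q, supply P = 50 + 0.5Q.
Competitive equilibrium: 229.5 − 0.02Q = 50 + 0.5Q → Q* = 345.1923, P* = 222.5962.
At the floor P = 226, quantity demanded = (229.5 − 226)/0.02 = 175.
Sellers' marginal cost at Q' = 175: 50 + 0.5·175 = 137.5.
ΔQ = 345.1923 − 175 = 170.1923; wedge = 226 − 137.5 = 88.5.
Deadweight loss = ½ × 170.1923 × 88.5 = 7531.01.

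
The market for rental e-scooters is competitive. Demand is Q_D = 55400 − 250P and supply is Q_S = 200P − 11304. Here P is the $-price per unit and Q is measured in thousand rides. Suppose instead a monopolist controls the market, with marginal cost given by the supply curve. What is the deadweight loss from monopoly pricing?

In inverse form: demand P = 221.6 − 0.004Q, supply P = 56.52 + 0.005Q.
Competitive equilibrium: 221.6 − 0.004Q = 56.52 + 0.005Q → Q* = 18342.222222, P* = 148.231111.
Marginal revenue: MR = 221.6 − 0.008Q. Set MR = MC: 221.6 − 0.008Q = 56.52 + 0.005Q → Q_m = 12698.461538.
Price P_m = 221.6 − 0.004·12698.461538 = 170.806154; MC(Q_m) = 56.52 + 0.005·12698.461538 = 120.012308.
Competitive Q* = 18342.222222, so ΔQ = 5643.760684; wedge = 170.806154 − 120.012308 = 50.793846.
Deadweight loss = ½ × 5643.760684 × 50.793846 = $143334.16 thousand.

$143334.16 thousand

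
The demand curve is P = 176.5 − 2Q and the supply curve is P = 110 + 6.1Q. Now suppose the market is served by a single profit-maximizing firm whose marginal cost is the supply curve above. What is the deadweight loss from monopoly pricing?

10.70

Competitive equilibrium: 176.5 − 2Q = 110 + 6.1Q → Q* = 8.2099, P* = 160.0802.
Marginal revenue: MR = 176.5 − 4Q. Set MR = MC: 176.5 − 4Q = 110 + 6.1Q → Q_m = 6.5842.
Price P_m = 176.5 − 2·6.5842 = 163.3316; MC(Q_m) = 110 + 6.1·6.5842 = 150.1636.
Competitive Q* = 8.2099, so ΔQ = 1.6257; wedge = 163.3316 − 150.1636 = 13.168.
The triangle = ½ × 1.6257 × 13.168 = 10.70.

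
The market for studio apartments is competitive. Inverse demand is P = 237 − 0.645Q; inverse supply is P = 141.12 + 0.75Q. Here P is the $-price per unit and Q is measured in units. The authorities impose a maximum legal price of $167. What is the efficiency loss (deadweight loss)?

$816.99

Competitive equilibrium: 237 − 0.645Q = 141.12 + 0.75Q → Q* = 68.7312, P* = 192.6684.
At the ceiling P = 167, quantity supplied = (167 − 141.12)/0.75 = 34.5067.
Willingness to pay at Q' = 34.5067: 237 − 0.645·34.5067 = 214.7432.
ΔQ = 68.7312 − 34.5067 = 34.2245; wedge = 214.7432 − 167 = 47.7432.
Deadweight loss = ½ × 34.2245 × 47.7432 = $816.99.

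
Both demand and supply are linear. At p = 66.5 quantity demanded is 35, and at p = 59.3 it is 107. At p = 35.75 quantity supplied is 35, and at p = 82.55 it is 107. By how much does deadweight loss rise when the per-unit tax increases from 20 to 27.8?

Demand slope = (59.3 − 66.5)/(107 − 35) = −0.1, so p = 70 − 0.1q.
Supply slope = (82.55 − 35.75)/(107 − 35) = 0.65, so p = 13 + 0.65q.
Competitive equilibrium: 70 − 0.1q = 13 + 0.65q → q* = 76, p* = 62.4.
For a per-unit tax t: Δq = t/0.75, so DWL = ½·t·(t/0.75) = t²/1.5.
At t = 20: DWL = 266.667. At t = 27.8: DWL = 515.227.
Increase = 515.227 − 266.667 = 248.56.

248.56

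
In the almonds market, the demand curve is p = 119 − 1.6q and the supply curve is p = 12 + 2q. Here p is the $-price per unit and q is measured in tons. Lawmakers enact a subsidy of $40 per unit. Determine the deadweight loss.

$222.22

Competitive equilibrium: 119 − 1.6q = 12 + 2q → q* = 29.7222, p* = 71.4444.
The subsidy lowers effective supply by 40: p = 2q − 28.
New quantity: 119 − 1.6q = 2q − 28 → q' = 40.8333.
Overproduction Δq = 40.8333 − 29.7222 = 11.1111; wedge = subsidy = 40.
The triangle = ½ × 11.1111 × 40 = $222.22.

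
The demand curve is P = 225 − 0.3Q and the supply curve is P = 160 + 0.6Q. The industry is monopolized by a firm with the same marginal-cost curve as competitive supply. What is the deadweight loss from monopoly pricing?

Competitive equilibrium: 225 − 0.3Q = 160 + 0.6Q → Q* = 72.2222, P* = 203.3333.
Marginal revenue: MR = 225 − 0.6Q. Set MR = MC: 225 − 0.6Q = 160 + 0.6Q → Q_m = 54.1667.
Price P_m = 225 − 0.3·54.1667 = 208.75; MC(Q_m) = 160 + 0.6·54.1667 = 192.5.
Competitive Q* = 72.2222, so ΔQ = 18.0555; wedge = 208.75 − 192.5 = 16.25.
Deadweight loss = ½ × 18.0555 × 16.25 = 146.70.

146.70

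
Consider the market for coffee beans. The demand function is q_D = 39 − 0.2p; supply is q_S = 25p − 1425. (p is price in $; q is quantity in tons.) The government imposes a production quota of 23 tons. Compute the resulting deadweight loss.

In inverse form: demand p = 195 − 5q, supply p = 57 + 0.04q.
Competitive equilibrium: 195 − 5q = 57 + 0.04q → q* = 27.381, p* = 58.0952.
At q = 23: demand price = 195 − 5·23 = 80; supply price = 57 + 0.04·23 = 57.92.
Δq = 27.381 − 23 = 4.381; wedge = 80 − 57.92 = 22.08.
Welfare loss = ½ × 4.381 × 22.08 = $48.37.

$48.37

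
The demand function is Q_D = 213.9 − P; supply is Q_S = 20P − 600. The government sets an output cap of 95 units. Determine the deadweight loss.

In inverse form: demand P = 213.9 − Q, supply P = 30 + 0.05Q.
Competitive equilibrium: 213.9 − Q = 30 + 0.05Q → Q* = 175.1429, P* = 38.7571.
At Q = 95: demand price = 213.9 − 1·95 = 118.9; supply price = 30 + 0.05·95 = 34.75.
ΔQ = 175.1429 − 95 = 80.1429; wedge = 118.9 − 34.75 = 84.15.
Deadweight loss = ½ × 80.1429 × 84.15 = 3372.01.

3372.01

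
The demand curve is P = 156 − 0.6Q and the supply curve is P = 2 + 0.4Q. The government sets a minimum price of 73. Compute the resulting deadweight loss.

Competitive equilibrium: 156 − 0.6Q = 2 + 0.4Q → Q* = 154, P* = 63.6.
At the floor P = 73, quantity demanded = (156 − 73)/0.6 = 138.3333.
Sellers' marginal cost at Q' = 138.3333: 2 + 0.4·138.3333 = 57.3333.
ΔQ = 154 − 138.3333 = 15.6667; wedge = 73 − 57.3333 = 15.6667.
Welfare loss = ½ × 15.6667 × 15.6667 = 122.72.

122.72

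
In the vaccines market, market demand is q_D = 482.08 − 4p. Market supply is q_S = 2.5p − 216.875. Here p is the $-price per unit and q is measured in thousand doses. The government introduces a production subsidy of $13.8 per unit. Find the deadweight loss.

In inverse form: demand p = 120.52 − 0.25q, supply p = 86.75 + 0.4q.
Competitive equilibrium: 120.52 − 0.25q = 86.75 + 0.4q → q* = 51.9538, p* = 107.5315.
The subsidy lowers effective supply by 13.8: p = 72.95 + 0.4q.
New quantity: 120.52 − 0.25q = 72.95 + 0.4q → q' = 73.1846.
Overproduction Δq = 73.1846 − 51.9538 = 21.2308; wedge = subsidy = 13.8.
DWL = ½ × 21.2308 × 13.8 = $146.49 thousand.

$146.49 thousand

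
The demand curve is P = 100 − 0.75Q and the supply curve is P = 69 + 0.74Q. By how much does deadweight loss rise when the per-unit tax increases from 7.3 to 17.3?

Competitive equilibrium: 100 − 0.75Q = 69 + 0.74Q → Q* = 20.8054, P* = 84.396.
For a per-unit tax t: ΔQ = t/1.49, so DWL = ½·t·(t/1.49) = t²/2.98.
At t = 7.3: DWL = 17.883. At t = 17.3: DWL = 100.433.
Increase = 100.433 − 17.883 = 82.55.

82.55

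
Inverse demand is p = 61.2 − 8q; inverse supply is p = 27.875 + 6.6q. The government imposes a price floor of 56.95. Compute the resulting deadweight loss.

22.39

Competitive equilibrium: 61.2 − 8q = 27.875 + 6.6q → q* = 2.2825, p* = 42.9397.
At the floor p = 56.95, quantity demanded = (61.2 − 56.95)/8 = 0.5313.
Sellers' marginal cost at q' = 0.5313: 27.875 + 6.6·0.5313 = 31.3816.
Δq = 2.2825 − 0.5313 = 1.7512; wedge = 56.95 − 31.3816 = 25.5684.
Welfare loss = ½ × 1.7512 × 25.5684 = 22.39.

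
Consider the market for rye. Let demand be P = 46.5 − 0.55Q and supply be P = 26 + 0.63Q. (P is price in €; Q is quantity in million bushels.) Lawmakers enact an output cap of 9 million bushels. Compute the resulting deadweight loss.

Competitive equilibrium: 46.5 − 0.55Q = 26 + 0.63Q → Q* = 17.3729, P* = 36.9449.
At Q = 9: demand price = 46.5 − 0.55·9 = 41.55; supply price = 26 + 0.63·9 = 31.67.
ΔQ = 17.3729 − 9 = 8.3729; wedge = 41.55 − 31.67 = 9.88.
The triangle = ½ × 8.3729 × 9.88 = €41.36 million.

€41.36 million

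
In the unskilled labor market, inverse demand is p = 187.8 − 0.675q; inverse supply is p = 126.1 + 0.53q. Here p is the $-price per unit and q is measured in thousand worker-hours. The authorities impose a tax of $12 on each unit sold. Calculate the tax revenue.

Competitive equilibrium: 187.8 − 0.675q = 126.1 + 0.53q → q* = 51.2033, p* = 153.2378.
With the tax, the buyer price exceeds the seller price by 12: (187.8 − 0.675q) − (126.1 + 0.53q) = 12 → q' = 41.2448.
Tax revenue = 12 × 41.2448 = $494.94 thousand.

$494.94 thousand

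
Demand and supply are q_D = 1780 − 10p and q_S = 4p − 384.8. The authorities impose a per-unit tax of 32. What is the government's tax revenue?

In inverse form: demand p = 178 − 0.1q, supply p = 96.2 + 0.25q.
Competitive equilibrium: 178 − 0.1q = 96.2 + 0.25q → q* = 233.7143, p* = 154.6286.
With the tax, the buyer price exceeds the seller price by 32: (178 − 0.1q) − (96.2 + 0.25q) = 32 → q' = 142.2857.
Tax revenue = 32 × 142.2857 = 4553.14.

4553.14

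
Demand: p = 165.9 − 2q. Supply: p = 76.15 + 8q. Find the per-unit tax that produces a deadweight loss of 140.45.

Competitive equilibrium: 165.9 − 2q = 76.15 + 8q → q* = 8.975, p* = 147.95.
A tax t gives Δq = t/10 and wedge t, so DWL = t²/20.
t²/20 = 140.45 → t² = 2809 → t = 53.

53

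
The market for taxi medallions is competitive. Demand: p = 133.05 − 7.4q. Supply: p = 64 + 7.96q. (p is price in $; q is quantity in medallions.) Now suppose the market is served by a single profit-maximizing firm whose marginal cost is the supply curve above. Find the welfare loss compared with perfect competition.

Competitive equilibrium: 133.05 − 7.4q = 64 + 7.96q → q* = 4.4954, p* = 99.7837.
Marginal revenue: MR = 133.05 − 14.8q. Set MR = MC: 133.05 − 14.8q = 64 + 7.96q → q_m = 3.0338.
Price p_m = 133.05 − 7.4·3.0338 = 110.5999; MC(q_m) = 64 + 7.96·3.0338 = 88.149.
Competitive q* = 4.4954, so Δq = 1.4616; wedge = 110.5999 − 88.149 = 22.4509.
The triangle = ½ × 1.4616 × 22.4509 = $16.41.

$16.41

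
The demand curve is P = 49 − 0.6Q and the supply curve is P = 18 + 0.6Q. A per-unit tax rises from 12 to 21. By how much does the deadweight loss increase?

Competitive equilibrium: 49 − 0.6Q = 18 + 0.6Q → Q* = 25.8333, P* = 33.5.
For a per-unit tax t: ΔQ = t/1.2, so DWL = ½·t·(t/1.2) = t²/2.4.
At t = 12: DWL = 60. At t = 21: DWL = 183.75.
Increase = 183.75 − 60 = 123.75.

123.75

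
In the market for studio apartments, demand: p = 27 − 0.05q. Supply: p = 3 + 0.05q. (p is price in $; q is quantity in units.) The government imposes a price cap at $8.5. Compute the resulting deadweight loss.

Competitive equilibrium: 27 − 0.05q = 3 + 0.05q → q* = 240, p* = 15.
At the ceiling p = 8.5, quantity supplied = (8.5 − 3)/0.05 = 110.
Willingness to pay at q' = 110: 27 − 0.05·110 = 21.5.
Δq = 240 − 110 = 130; wedge = 21.5 − 8.5 = 13.
DWL = ½ × 130 × 13 = $845.

$845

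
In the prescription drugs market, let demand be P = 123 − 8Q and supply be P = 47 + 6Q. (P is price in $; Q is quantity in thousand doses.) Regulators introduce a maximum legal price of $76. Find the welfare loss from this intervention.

$2.48 thousand

Competitive equilibrium: 123 − 8Q = 47 + 6Q → Q* = 5.4286, P* = 79.5714.
At the ceiling P = 76, quantity supplied = (76 − 47)/6 = 4.8333.
Willingness to pay at Q' = 4.8333: 123 − 8·4.8333 = 84.3336.
ΔQ = 5.4286 − 4.8333 = 0.5953; wedge = 84.3336 − 76 = 8.3336.
The triangle = ½ × 0.5953 × 8.3336 = $2.48 thousand.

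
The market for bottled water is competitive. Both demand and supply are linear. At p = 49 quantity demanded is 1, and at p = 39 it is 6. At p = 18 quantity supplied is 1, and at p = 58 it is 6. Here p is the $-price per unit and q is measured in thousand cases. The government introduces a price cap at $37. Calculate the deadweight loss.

Demand slope = (39 − 49)/(6 − 1) = −2, so p = 51 − 2q.
Supply slope = (58 − 18)/(6 − 1) = 8, so p = 10 + 8q.
Competitive equilibrium: 51 − 2q = 10 + 8q → q* = 4.1, p* = 42.8.
At the ceiling p = 37, quantity supplied = (37 − 10)/8 = 3.375.
Willingness to pay at q' = 3.375: 51 − 2·3.375 = 44.25.
Δq = 4.1 − 3.375 = 0.725; wedge = 44.25 − 37 = 7.25.
Deadweight loss = ½ × 0.725 × 7.25 = $2.63 thousand.

$2.63 thousand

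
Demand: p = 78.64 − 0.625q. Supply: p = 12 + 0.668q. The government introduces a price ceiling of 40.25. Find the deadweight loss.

Competitive equilibrium: 78.64 − 0.625q = 12 + 0.668q → q* = 51.5391, p* = 46.4281.
At the ceiling p = 40.25, quantity supplied = (40.25 − 12)/0.668 = 42.2904.
Willingness to pay at q' = 42.2904: 78.64 − 0.625·42.2904 = 52.2085.
Δq = 51.5391 − 42.2904 = 9.2487; wedge = 52.2085 − 40.25 = 11.9585.
Deadweight loss = ½ × 9.2487 × 11.9585 = 55.30.

55.30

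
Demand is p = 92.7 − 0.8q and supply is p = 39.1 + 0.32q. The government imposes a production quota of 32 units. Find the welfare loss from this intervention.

Competitive equilibrium: 92.7 − 0.8q = 39.1 + 0.32q → q* = 47.8571, p* = 54.4143.
At q = 32: demand price = 92.7 − 0.8·32 = 67.1; supply price = 39.1 + 0.32·32 = 49.34.
Δq = 47.8571 − 32 = 15.8571; wedge = 67.1 − 49.34 = 17.76.
The triangle = ½ × 15.8571 × 17.76 = 140.81.

140.81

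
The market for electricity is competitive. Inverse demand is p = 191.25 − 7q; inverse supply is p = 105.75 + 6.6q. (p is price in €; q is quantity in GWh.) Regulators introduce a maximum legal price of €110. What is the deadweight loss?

Competitive equilibrium: 191.25 − 7q = 105.75 + 6.6q → q* = 6.28676, p* = 147.24265.
At the ceiling p = 110, quantity supplied = (110 − 105.75)/6.6 = 0.64394.
Willingness to pay at q' = 0.64394: 191.25 − 7·0.64394 = 186.74242.
Δq = 6.28676 − 0.64394 = 5.64282; wedge = 186.74242 − 110 = 76.74242.
DWL = ½ × 5.64282 × 76.74242 = €216.52.

€216.52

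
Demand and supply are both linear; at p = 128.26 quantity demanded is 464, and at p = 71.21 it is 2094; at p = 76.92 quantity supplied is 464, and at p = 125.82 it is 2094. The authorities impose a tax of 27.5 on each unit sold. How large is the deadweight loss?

5817.31

Demand slope = (71.21 − 128.26)/(2094 − 464) = −0.035, so p = 144.5 − 0.035q.
Supply slope = (125.82 − 76.92)/(2094 − 464) = 0.03, so p = 63 + 0.03q.
Competitive equilibrium: 144.5 − 0.035q = 63 + 0.03q → q* = 1253.8462, p* = 100.6154.
With the tax, the buyer price exceeds the seller price by 27.5: (144.5 − 0.035q) − (63 + 0.03q) = 27.5 → q' = 830.7692.
Δq = 1253.8462 − 830.7692 = 423.077; the wedge equals the tax, 27.5.
DWL = ½ × 423.077 × 27.5 = 5817.31.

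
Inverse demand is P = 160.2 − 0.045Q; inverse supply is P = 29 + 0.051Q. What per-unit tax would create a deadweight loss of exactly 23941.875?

Competitive equilibrium: 160.2 − 0.045Q = 29 + 0.051Q → Q* = 1366.6667, P* = 98.7.
A tax t gives ΔQ = t/0.096 and wedge t, so DWL = t²/0.192.
t²/0.192 = 23941.875 → t² = 4596.84 → t = 67.8.

67.8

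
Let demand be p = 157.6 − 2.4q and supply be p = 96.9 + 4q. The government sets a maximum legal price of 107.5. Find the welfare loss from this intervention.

149.47

Competitive equilibrium: 157.6 − 2.4q = 96.9 + 4q → q* = 9.4844, p* = 134.8375.
At the ceiling p = 107.5, quantity supplied = (107.5 − 96.9)/4 = 2.65.
Willingness to pay at q' = 2.65: 157.6 − 2.4·2.65 = 151.24.
Δq = 9.4844 − 2.65 = 6.8344; wedge = 151.24 − 107.5 = 43.74.
Welfare loss = ½ × 6.8344 × 43.74 = 149.47.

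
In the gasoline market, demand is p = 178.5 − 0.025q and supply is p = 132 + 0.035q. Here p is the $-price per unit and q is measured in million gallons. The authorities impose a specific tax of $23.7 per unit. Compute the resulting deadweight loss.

Competitive equilibrium: 178.5 − 0.025q = 132 + 0.035q → q* = 775, p* = 159.125.
With the tax, the buyer price exceeds the seller price by 23.7: (178.5 − 0.025q) − (132 + 0.035q) = 23.7 → q' = 380.
Δq = 775 − 380 = 395; the wedge equals the tax, 23.7.
Deadweight loss = ½ × 395 × 23.7 = $4680.75 million.

$4680.75 million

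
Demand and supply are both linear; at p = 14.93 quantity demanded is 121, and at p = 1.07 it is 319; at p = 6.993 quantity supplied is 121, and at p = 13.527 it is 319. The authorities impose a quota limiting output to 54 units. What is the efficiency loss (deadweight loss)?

Demand slope = (1.07 − 14.93)/(319 − 121) = −0.07, so p = 23.4 − 0.07q.
Supply slope = (13.527 − 6.993)/(319 − 121) = 0.033, so p = 3 + 0.033q.
Competitive equilibrium: 23.4 − 0.07q = 3 + 0.033q → q* = 198.0583, p* = 9.5359.
At q = 54: demand price = 23.4 − 0.07·54 = 19.62; supply price = 3 + 0.033·54 = 4.782.
Δq = 198.0583 − 54 = 144.0583; wedge = 19.62 − 4.782 = 14.838.
DWL = ½ × 144.0583 × 14.838 = 1068.77.

1068.77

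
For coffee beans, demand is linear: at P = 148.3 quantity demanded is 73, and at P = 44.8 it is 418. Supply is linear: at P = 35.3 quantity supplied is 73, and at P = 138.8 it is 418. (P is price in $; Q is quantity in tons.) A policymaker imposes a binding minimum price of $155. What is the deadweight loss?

Demand slope = (44.8 − 148.3)/(418 − 73) = −0.3, so P = 170.2 − 0.3Q.
Supply slope = (138.8 − 35.3)/(418 − 73) = 0.3, so P = 13.4 + 0.3Q.
Competitive equilibrium: 170.2 − 0.3Q = 13.4 + 0.3Q → Q* = 261.3333, P* = 91.8.
At the floor P = 155, quantity demanded = (170.2 − 155)/0.3 = 50.6667.
Sellers' marginal cost at Q' = 50.6667: 13.4 + 0.3·50.6667 = 28.6.
ΔQ = 261.3333 − 50.6667 = 210.6666; wedge = 155 − 28.6 = 126.4.
DWL = ½ × 210.6666 × 126.4 = $13314.13.

$13314.13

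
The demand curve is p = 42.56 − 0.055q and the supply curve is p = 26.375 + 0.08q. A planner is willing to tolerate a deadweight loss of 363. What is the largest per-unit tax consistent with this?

Competitive equilibrium: 42.56 − 0.055q = 26.375 + 0.08q → q* = 119.8889, p* = 35.9661.
A tax t gives Δq = t/0.135 and wedge t, so DWL = t²/0.27.
t²/0.27 = 363 → t² = 98.01 → t = 9.9.

9.9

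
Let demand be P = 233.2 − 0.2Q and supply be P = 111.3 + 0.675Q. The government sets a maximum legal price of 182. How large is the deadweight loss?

522.96

Competitive equilibrium: 233.2 − 0.2Q = 111.3 + 0.675Q → Q* = 139.3143, P* = 205.3371.
At the ceiling P = 182, quantity supplied = (182 − 111.3)/0.675 = 104.7407.
Willingness to pay at Q' = 104.7407: 233.2 − 0.2·104.7407 = 212.2519.
ΔQ = 139.3143 − 104.7407 = 34.5736; wedge = 212.2519 − 182 = 30.2519.
DWL = ½ × 34.5736 × 30.2519 = 522.96.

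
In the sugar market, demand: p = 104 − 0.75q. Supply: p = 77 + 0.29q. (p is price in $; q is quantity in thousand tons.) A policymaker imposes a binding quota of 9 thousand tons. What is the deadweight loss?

$149.60 thousand

Competitive equilibrium: 104 − 0.75q = 77 + 0.29q → q* = 25.9615, p* = 84.5288.
At q = 9: demand price = 104 − 0.75·9 = 97.25; supply price = 77 + 0.29·9 = 79.61.
Δq = 25.9615 − 9 = 16.9615; wedge = 97.25 − 79.61 = 17.64.
Deadweight loss = ½ × 16.9615 × 17.64 = $149.60 thousand.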